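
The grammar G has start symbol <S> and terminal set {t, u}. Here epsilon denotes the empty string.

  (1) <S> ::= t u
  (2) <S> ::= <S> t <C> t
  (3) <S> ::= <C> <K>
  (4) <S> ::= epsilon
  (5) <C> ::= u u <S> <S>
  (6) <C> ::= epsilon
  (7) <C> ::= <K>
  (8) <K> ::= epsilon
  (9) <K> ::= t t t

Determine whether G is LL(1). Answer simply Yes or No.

No

FIRST(<S>) = {epsilon, t, u}
FIRST(<C>) = {epsilon, t, u}
FIRST(<K>) = {epsilon, t}
FOLLOW(<S>) = {$, t, u}
FOLLOW(<C>) = {$, t, u}
FOLLOW(<K>) = {$, t, u}
Cell M[<C>, $] receives both <C> ::= epsilon and <C> ::= <K> — the grammar is not LL(1).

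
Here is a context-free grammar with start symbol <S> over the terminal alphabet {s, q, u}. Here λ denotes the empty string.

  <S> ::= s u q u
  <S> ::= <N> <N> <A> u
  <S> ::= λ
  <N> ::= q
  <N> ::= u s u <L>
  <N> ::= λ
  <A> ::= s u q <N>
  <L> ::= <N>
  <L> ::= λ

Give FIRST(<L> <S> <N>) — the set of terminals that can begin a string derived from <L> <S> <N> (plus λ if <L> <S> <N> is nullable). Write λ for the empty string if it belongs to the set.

FIRST(<N>): from <N>::=q we get {q}; from <N>::=u s u <L> we get {u}; from <N>::=λ we get {λ}. So FIRST(<N>) = {λ, q, u}.
FIRST(<A>): from <A>::=s u q <N> we get {s}. So FIRST(<A>) = {s}.
FIRST(<S>): from <S>::=s u q u we get {s}; from <S>::=<N> <N> <A> u we get {q, s, u}; from <S>::=λ we get {λ}. So FIRST(<S>) = {λ, q, s, u}.
FIRST(<L>): from <L>::=<N> we get {λ, q, u}; from <L>::=λ we get {λ}. So FIRST(<L>) = {λ, q, u}.
FIRST(<L> <S> <N>): take FIRST of each symbol in turn, carrying on past any symbol whose FIRST contains λ; result {λ, q, s, u}.

{λ, q, s, u}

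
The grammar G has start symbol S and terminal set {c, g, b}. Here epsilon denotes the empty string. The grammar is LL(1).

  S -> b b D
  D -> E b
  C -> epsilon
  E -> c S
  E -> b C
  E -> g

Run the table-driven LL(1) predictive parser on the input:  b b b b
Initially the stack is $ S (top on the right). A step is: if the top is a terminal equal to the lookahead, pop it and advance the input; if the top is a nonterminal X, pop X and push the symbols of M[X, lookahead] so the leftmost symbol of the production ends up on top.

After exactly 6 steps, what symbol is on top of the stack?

C

step 1: stack=$ S  input=b b b b $  — expand S -> b b D
step 2: stack=$ D b b  input=b b b b $  — match b
step 3: stack=$ D b  input=b b b $  — match b
step 4: stack=$ D  input=b b $  — expand D -> E b
step 5: stack=$ b E  input=b b $  — expand E -> b C
step 6: stack=$ b C b  input=b b $  — match b
Stack after step 6: $ b C (top = C).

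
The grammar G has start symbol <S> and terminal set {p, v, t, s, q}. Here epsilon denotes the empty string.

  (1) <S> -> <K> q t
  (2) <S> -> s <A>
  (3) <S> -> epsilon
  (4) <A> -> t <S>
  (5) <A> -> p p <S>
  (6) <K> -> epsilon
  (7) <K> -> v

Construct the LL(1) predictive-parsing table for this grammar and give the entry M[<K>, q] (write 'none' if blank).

<K> -> epsilon

FIRST(<A>) = {p, t}
FIRST(<K>) = {epsilon, v}
FIRST(<S>) = {epsilon, q, s, v}  (via <K> q t)
FOLLOW(<S>) includes $ since <S> is the start symbol.
FOLLOW(<K>): in <S>-><K> q t, <K> is followed by q t with FIRST {q}. Thus FOLLOW(<K>) = {q}.
For <K> -> epsilon: FIRST(epsilon) = {epsilon}, so it goes in M[<K>, t] for t ∈ {}; since epsilon ∈ FIRST, also for every t ∈ FOLLOW(<K>) = {q}.
For <K> -> v: FIRST(v) = {v}, so it goes in M[<K>, t] for t ∈ {v}.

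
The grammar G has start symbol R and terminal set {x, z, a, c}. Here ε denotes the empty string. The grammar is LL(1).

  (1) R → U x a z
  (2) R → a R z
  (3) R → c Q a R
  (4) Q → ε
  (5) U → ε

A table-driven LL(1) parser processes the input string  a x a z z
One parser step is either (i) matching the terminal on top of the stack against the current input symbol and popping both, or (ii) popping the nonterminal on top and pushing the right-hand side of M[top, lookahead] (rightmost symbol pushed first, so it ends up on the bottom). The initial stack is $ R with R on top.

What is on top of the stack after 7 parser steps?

step 1: stack=$ R  input=a x a z z $  — expand R → a R z
step 2: stack=$ z R a  input=a x a z z $  — match a
step 3: stack=$ z R  input=x a z z $  — expand R → U x a z
step 4: stack=$ z z a x U  input=x a z z $  — expand U → ε
step 5: stack=$ z z a x  input=x a z z $  — match x
step 6: stack=$ z z a  input=a z z $  — match a
step 7: stack=$ z z  input=z z $  — match z
Stack after step 7: $ z (top = z).

z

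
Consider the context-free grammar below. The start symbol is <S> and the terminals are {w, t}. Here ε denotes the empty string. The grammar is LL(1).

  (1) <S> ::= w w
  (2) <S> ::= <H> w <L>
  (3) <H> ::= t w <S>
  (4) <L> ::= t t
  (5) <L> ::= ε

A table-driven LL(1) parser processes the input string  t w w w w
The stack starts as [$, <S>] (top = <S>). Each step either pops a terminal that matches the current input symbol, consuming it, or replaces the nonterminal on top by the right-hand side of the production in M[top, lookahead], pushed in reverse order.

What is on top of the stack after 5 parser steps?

     Stack            Input        Action
  1  $ <S>            t w w w w $  expand <S> ::= <H> w <L>
  2  $ <L> w <H>      t w w w w $  expand <H> ::= t w <S>
  3  $ <L> w <S> w t  t w w w w $  match t
  4  $ <L> w <S> w    w w w w $    match w
  5  $ <L> w <S>      w w w $      expand <S> ::= w w
Stack after step 5: $ <L> w w w (top = w).

w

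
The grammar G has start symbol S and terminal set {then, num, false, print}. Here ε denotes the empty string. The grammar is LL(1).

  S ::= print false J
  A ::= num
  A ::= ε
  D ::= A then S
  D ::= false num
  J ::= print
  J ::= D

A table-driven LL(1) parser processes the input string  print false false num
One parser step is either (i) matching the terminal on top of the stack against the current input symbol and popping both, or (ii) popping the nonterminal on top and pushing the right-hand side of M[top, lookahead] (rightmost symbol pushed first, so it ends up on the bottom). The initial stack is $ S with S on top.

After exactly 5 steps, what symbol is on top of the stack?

false

step 1: stack=$ S  input=print false false num $  — expand S ::= print false J
step 2: stack=$ J false print  input=print false false num $  — match print
step 3: stack=$ J false  input=false false num $  — match false
step 4: stack=$ J  input=false num $  — expand J ::= D
step 5: stack=$ D  input=false num $  — expand D ::= false num
Stack after step 5: $ num false (top = false).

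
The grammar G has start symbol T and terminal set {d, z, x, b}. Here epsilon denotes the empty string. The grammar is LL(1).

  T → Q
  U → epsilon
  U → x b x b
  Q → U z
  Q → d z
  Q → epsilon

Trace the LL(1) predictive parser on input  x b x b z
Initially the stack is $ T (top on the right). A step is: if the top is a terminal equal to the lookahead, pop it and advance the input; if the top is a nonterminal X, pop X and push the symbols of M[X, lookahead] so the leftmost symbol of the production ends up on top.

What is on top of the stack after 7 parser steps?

     Stack        Input        Action
  1  $ T          x b x b z $  expand T → Q
  2  $ Q          x b x b z $  expand Q → U z
  3  $ z U        x b x b z $  expand U → x b x b
  4  $ z b x b x  x b x b z $  match x
  5  $ z b x b    b x b z $    match b
  6  $ z b x      x b z $      match x
  7  $ z b        b z $        match b
Stack after step 7: $ z (top = z).

z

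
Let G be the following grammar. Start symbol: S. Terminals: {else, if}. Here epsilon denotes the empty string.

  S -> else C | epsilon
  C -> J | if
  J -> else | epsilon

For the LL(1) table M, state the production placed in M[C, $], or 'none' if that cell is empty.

FIRST(S): from S->else C we get {else}; from S->epsilon we get {epsilon}. So FIRST(S) = {epsilon, else}.
FIRST(J): from J->else we get {else}; from J->epsilon we get {epsilon}. So FIRST(J) = {epsilon, else}.
FIRST(C): from C->J we get {epsilon, else}; from C->if we get {if}. So FIRST(C) = {epsilon, else, if}.
FOLLOW(S) includes $ since S is the start symbol.
FOLLOW(S): S appears on no right-hand side. Thus FOLLOW(S) = {$}.
FOLLOW(C): in S->else C, the suffix after C is empty, so FOLLOW(C) ⊇ FOLLOW(S) = {$}. Thus FOLLOW(C) = {$}.
For C -> J: FIRST(J) = {epsilon, else}, so it goes in M[C, t] for t ∈ {else}; since epsilon ∈ FIRST, also for every t ∈ FOLLOW(C) = {$}.
For C -> if: FIRST(if) = {if}, so it goes in M[C, t] for t ∈ {if}.

C -> J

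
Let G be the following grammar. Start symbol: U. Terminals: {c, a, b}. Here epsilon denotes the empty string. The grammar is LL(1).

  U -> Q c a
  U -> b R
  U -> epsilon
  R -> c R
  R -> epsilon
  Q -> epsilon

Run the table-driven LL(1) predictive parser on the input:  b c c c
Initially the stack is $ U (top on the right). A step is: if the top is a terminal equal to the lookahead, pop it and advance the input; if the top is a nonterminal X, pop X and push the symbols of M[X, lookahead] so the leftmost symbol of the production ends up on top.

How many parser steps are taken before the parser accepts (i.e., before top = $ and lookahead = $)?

9

     Stack  Input      Action
  1  $ U    b c c c $  expand U -> b R
  2  $ R b  b c c c $  match b
  3  $ R    c c c $    expand R -> c R
  4  $ R c  c c c $    match c
  5  $ R    c c $      expand R -> c R
  6  $ R c  c c $      match c
  7  $ R    c $        expand R -> c R
  8  $ R c  c $        match c
  9  $ R    $          expand R -> epsilon
Accept reached after 9 steps.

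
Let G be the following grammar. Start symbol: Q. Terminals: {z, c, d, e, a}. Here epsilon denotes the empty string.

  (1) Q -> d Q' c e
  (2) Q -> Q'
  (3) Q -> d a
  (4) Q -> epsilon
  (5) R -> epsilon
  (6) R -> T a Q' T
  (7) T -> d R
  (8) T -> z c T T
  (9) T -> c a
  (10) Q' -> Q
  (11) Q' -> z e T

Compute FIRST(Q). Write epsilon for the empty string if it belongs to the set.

FIRST(T): from T->d R we get {d}; from T->z c T T we get {z}; from T->c a we get {c}. So FIRST(T) = {c, d, z}.
FIRST(R): from R->epsilon we get {epsilon}; from R->T a Q' T we get {c, d, z}. So FIRST(R) = {epsilon, c, d, z}.
FIRST(Q): from Q->d Q' c e we get {d}; from Q->Q' we get {epsilon, d, z}; from Q->d a we get {d}; from Q->epsilon we get {epsilon}. So FIRST(Q) = {epsilon, d, z}.
FIRST(Q'): from Q'->Q we get {epsilon, d, z}; from Q'->z e T we get {z}. So FIRST(Q') = {epsilon, d, z}.

{epsilon, d, z}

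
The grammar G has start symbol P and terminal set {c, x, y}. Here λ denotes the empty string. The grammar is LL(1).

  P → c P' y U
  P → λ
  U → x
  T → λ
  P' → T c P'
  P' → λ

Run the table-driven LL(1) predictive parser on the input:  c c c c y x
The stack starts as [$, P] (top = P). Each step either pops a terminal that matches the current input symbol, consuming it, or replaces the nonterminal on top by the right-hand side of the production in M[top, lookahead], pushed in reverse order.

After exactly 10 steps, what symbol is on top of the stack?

c

step 1: stack=$ P  input=c c c c y x $  — expand P → c P' y U
step 2: stack=$ U y P' c  input=c c c c y x $  — match c
step 3: stack=$ U y P'  input=c c c y x $  — expand P' → T c P'
step 4: stack=$ U y P' c T  input=c c c y x $  — expand T → λ
step 5: stack=$ U y P' c  input=c c c y x $  — match c
step 6: stack=$ U y P'  input=c c y x $  — expand P' → T c P'
step 7: stack=$ U y P' c T  input=c c y x $  — expand T → λ
step 8: stack=$ U y P' c  input=c c y x $  — match c
step 9: stack=$ U y P'  input=c y x $  — expand P' → T c P'
step 10: stack=$ U y P' c T  input=c y x $  — expand T → λ
Stack after step 10: $ U y P' c (top = c).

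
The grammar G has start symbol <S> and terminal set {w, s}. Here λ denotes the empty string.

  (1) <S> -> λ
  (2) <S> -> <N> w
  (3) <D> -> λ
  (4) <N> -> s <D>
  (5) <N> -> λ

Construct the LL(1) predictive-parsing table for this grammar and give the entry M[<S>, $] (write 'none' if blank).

<S> -> λ

FIRST(<D>): from <D>->λ we get {λ}. So FIRST(<D>) = {λ}.
FIRST(<N>): from <N>->s <D> we get {s}; from <N>->λ we get {λ}. So FIRST(<N>) = {λ, s}.
FIRST(<S>): from <S>->λ we get {λ}; from <S>-><N> w we get {s, w}. So FIRST(<S>) = {λ, s, w}.
FOLLOW(<S>) includes $ since <S> is the start symbol.
FOLLOW(<S>): <S> appears on no right-hand side. Thus FOLLOW(<S>) = {$}.
For <S> -> λ: FIRST(λ) = {λ}, so it goes in M[<S>, t] for t ∈ {}; since λ ∈ FIRST, also for every t ∈ FOLLOW(<S>) = {$}.
For <S> -> <N> w: FIRST(<N> w) = {s, w}, so it goes in M[<S>, t] for t ∈ {s, w}.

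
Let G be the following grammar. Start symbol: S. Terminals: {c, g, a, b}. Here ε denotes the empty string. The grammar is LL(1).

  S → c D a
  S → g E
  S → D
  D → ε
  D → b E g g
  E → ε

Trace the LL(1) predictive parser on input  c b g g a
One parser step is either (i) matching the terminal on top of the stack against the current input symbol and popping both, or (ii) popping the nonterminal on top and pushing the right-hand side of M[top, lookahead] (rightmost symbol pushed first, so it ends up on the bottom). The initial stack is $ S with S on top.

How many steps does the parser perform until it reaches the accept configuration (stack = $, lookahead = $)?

     Stack        Input        Action
  1  $ S          c b g g a $  expand S → c D a
  2  $ a D c      c b g g a $  match c
  3  $ a D        b g g a $    expand D → b E g g
  4  $ a g g E b  b g g a $    match b
  5  $ a g g E    g g a $      expand E → ε
  6  $ a g g      g g a $      match g
  7  $ a g        g a $        match g
  8  $ a          a $          match a
Accept reached after 8 steps.

8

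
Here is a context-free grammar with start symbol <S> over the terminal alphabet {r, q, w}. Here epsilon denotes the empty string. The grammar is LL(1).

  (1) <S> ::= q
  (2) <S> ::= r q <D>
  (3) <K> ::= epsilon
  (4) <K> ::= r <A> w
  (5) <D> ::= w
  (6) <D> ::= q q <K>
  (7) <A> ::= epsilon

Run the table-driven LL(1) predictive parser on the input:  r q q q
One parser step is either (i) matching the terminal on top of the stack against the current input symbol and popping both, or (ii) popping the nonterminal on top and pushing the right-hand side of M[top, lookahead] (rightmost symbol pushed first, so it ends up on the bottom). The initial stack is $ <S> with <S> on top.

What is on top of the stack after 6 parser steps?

     Stack      Input      Action
  1  $ <S>      r q q q $  expand <S> ::= r q <D>
  2  $ <D> q r  r q q q $  match r
  3  $ <D> q    q q q $    match q
  4  $ <D>      q q $      expand <D> ::= q q <K>
  5  $ <K> q q  q q $      match q
  6  $ <K> q    q $        match q
Stack after step 6: $ <K> (top = <K>).

<K>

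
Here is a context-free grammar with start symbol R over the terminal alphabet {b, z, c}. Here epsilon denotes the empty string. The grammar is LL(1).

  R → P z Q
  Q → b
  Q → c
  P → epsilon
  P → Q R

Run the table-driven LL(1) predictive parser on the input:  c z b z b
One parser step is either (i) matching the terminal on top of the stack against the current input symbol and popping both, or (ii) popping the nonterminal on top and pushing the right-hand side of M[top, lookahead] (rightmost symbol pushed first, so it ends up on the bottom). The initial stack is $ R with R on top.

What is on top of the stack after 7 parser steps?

     Stack        Input        Action
  1  $ R          c z b z b $  expand R → P z Q
  2  $ Q z P      c z b z b $  expand P → Q R
  3  $ Q z R Q    c z b z b $  expand Q → c
  4  $ Q z R c    c z b z b $  match c
  5  $ Q z R      z b z b $    expand R → P z Q
  6  $ Q z Q z P  z b z b $    expand P → epsilon
  7  $ Q z Q z    z b z b $    match z
Stack after step 7: $ Q z Q (top = Q).

Q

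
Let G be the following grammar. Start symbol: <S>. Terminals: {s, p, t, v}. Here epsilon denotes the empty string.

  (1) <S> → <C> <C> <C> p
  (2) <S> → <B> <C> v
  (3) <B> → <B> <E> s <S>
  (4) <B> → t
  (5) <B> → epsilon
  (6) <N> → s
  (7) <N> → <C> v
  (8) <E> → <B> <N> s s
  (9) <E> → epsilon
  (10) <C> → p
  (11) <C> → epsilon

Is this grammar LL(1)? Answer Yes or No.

No

FIRST(<S>) = {p, s, t, v}
FIRST(<B>) = {epsilon, p, s, t, v}
FIRST(<N>) = {p, s, v}
FIRST(<E>) = {epsilon, p, s, t, v}
FIRST(<C>) = {epsilon, p}
FOLLOW(<S>) = {$, p, s, t, v}
FOLLOW(<B>) = {p, s, t, v}
FOLLOW(<N>) = {s}
FOLLOW(<E>) = {s}
FOLLOW(<C>) = {p, v}
Cell M[<B>, p] receives both <B> → <B> <E> s <S> and <B> → epsilon — the grammar is not LL(1).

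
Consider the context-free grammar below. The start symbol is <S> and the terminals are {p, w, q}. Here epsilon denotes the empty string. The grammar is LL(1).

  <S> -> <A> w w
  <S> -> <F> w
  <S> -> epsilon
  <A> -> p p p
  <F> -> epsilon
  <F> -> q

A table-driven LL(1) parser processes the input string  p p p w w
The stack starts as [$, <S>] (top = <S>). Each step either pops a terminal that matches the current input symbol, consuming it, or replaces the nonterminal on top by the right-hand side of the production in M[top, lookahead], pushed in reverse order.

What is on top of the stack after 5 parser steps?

step 1: stack=$ <S>  input=p p p w w $  — expand <S> -> <A> w w
step 2: stack=$ w w <A>  input=p p p w w $  — expand <A> -> p p p
step 3: stack=$ w w p p p  input=p p p w w $  — match p
step 4: stack=$ w w p p  input=p p w w $  — match p
step 5: stack=$ w w p  input=p w w $  — match p
Stack after step 5: $ w w (top = w).

w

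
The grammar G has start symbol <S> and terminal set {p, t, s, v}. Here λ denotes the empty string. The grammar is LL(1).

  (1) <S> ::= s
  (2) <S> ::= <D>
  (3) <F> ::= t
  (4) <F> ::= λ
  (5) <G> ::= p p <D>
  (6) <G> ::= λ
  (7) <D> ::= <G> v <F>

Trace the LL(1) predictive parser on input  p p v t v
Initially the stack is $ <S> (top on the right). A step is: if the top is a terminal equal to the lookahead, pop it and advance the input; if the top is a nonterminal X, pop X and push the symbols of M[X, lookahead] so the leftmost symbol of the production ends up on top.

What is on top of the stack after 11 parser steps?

<F>

      Stack              Input        Action
   1  $ <S>              p p v t v $  expand <S> ::= <D>
   2  $ <D>              p p v t v $  expand <D> ::= <G> v <F>
   3  $ <F> v <G>        p p v t v $  expand <G> ::= p p <D>
   4  $ <F> v <D> p p    p p v t v $  match p
   5  $ <F> v <D> p      p v t v $    match p
   6  $ <F> v <D>        v t v $      expand <D> ::= <G> v <F>
   7  $ <F> v <F> v <G>  v t v $      expand <G> ::= λ
   8  $ <F> v <F> v      v t v $      match v
   9  $ <F> v <F>        t v $        expand <F> ::= t
  10  $ <F> v t          t v $        match t
  11  $ <F> v            v $          match v
Stack after step 11: $ <F> (top = <F>).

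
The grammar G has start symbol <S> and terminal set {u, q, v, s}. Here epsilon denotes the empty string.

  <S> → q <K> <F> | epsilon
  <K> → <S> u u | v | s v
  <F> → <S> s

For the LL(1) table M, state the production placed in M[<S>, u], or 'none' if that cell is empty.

<S> → epsilon

FIRST(<S>): from <S>→q <K> <F> we get {q}; from <S>→epsilon we get {epsilon}. So FIRST(<S>) = {epsilon, q}.
FIRST(<K>): from <K>→<S> u u we get {q, u}; from <K>→v we get {v}; from <K>→s v we get {s}. So FIRST(<K>) = {q, s, u, v}.
FIRST(<F>): from <F>→<S> s we get {q, s}. So FIRST(<F>) = {q, s}.
FOLLOW(<S>) includes $ since <S> is the start symbol.
FOLLOW(<S>): in <K>→<S> u u, <S> is followed by u u with FIRST {u}; in <F>→<S> s, <S> is followed by s with FIRST {s}. Thus FOLLOW(<S>) = {$, s, u}.
For <S> → q <K> <F>: FIRST(q <K> <F>) = {q}, so it goes in M[<S>, t] for t ∈ {q}.
For <S> → epsilon: FIRST(epsilon) = {epsilon}, so it goes in M[<S>, t] for t ∈ {}; since epsilon ∈ FIRST, also for every t ∈ FOLLOW(<S>) = {$, s, u}.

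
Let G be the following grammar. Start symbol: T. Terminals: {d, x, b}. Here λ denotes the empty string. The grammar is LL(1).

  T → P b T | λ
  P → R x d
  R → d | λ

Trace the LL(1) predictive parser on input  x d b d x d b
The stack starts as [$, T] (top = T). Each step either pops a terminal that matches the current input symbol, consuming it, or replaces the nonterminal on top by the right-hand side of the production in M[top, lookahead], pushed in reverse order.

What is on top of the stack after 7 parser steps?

P

     Stack        Input            Action
  1  $ T          x d b d x d b $  expand T → P b T
  2  $ T b P      x d b d x d b $  expand P → R x d
  3  $ T b d x R  x d b d x d b $  expand R → λ
  4  $ T b d x    x d b d x d b $  match x
  5  $ T b d      d b d x d b $    match d
  6  $ T b        b d x d b $      match b
  7  $ T          d x d b $        expand T → P b T
Stack after step 7: $ T b P (top = P).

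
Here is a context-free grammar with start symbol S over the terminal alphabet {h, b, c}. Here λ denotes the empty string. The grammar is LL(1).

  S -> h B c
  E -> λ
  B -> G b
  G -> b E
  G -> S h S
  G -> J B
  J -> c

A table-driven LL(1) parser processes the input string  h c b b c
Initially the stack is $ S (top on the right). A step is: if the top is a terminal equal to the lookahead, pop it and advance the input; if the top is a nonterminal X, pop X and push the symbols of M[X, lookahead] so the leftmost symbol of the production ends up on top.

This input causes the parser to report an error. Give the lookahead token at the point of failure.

      Stack        Input        Action
   1  $ S          h c b b c $  expand S -> h B c
   2  $ c B h      h c b b c $  match h
   3  $ c B        c b b c $    expand B -> G b
   4  $ c b G      c b b c $    expand G -> J B
   5  $ c b B J    c b b c $    expand J -> c
   6  $ c b B c    c b b c $    match c
   7  $ c b B      b b c $      expand B -> G b
   8  $ c b b G    b b c $      expand G -> b E
   9  $ c b b E b  b b c $      match b
  10  $ c b b E    b c $        expand E -> λ
  11  $ c b b      b c $        match b
  12  $ c b        c $          error: top is terminal b but lookahead is c

c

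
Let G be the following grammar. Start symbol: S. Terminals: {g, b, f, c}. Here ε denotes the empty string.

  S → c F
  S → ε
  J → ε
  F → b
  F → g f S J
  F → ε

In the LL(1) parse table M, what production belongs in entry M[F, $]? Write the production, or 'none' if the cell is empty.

FIRST(S): from S→c F we get {c}; from S→ε we get {ε}. So FIRST(S) = {ε, c}.
FIRST(J): from J→ε we get {ε}. So FIRST(J) = {ε}.
FIRST(F): from F→b we get {b}; from F→g f S J we get {g}; from F→ε we get {ε}. So FIRST(F) = {ε, b, g}.
FOLLOW(S) includes $ since S is the start symbol.
FOLLOW(S): in F→g f S J, S is followed by J with FIRST {ε}; in F→g f S J, the suffix after S is nullable, so FOLLOW(S) ⊇ FOLLOW(F) = {$}. Thus FOLLOW(S) = {$}.
FOLLOW(F): in S→c F, the suffix after F is empty, so FOLLOW(F) ⊇ FOLLOW(S) = {$}. Thus FOLLOW(F) = {$}.
For F → b: FIRST(b) = {b}, so it goes in M[F, t] for t ∈ {b}.
For F → g f S J: FIRST(g f S J) = {g}, so it goes in M[F, t] for t ∈ {g}.
For F → ε: FIRST(ε) = {ε}, so it goes in M[F, t] for t ∈ {}; since ε ∈ FIRST, also for every t ∈ FOLLOW(F) = {$}.

F → ε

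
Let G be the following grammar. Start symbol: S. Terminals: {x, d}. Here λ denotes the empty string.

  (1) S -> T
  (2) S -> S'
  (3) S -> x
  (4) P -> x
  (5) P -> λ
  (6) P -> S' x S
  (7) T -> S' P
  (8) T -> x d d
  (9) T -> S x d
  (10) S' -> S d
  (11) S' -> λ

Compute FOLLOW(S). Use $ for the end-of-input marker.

{$, d, x}

FIRST(S): from S->T we get {λ, d, x}; from S->S' we get {λ, d, x}; from S->x we get {x}. So FIRST(S) = {λ, d, x}.
FIRST(S'): from S'->S d we get {d, x}; from S'->λ we get {λ}. So FIRST(S') = {λ, d, x}.
FIRST(P): from P->x we get {x}; from P->λ we get {λ}; from P->S' x S we get {d, x}. So FIRST(P) = {λ, d, x}.
FIRST(T): from T->S' P we get {λ, d, x}; from T->x d d we get {x}; from T->S x d we get {d, x}. So FIRST(T) = {λ, d, x}.
FOLLOW(S) includes $ since S is the start symbol.
FOLLOW(S): in P->S' x S, the suffix after S is empty, so FOLLOW(S) ⊇ FOLLOW(P) = {$, d, x}; in T->S x d, S is followed by x d with FIRST {x}; in S'->S d, S is followed by d with FIRST {d}. Thus FOLLOW(S) = {$, d, x}.
FOLLOW(T): in S->T, the suffix after T is empty, so FOLLOW(T) ⊇ FOLLOW(S) = {$, d, x}. Thus FOLLOW(T) = {$, d, x}.
FOLLOW(P): in T->S' P, the suffix after P is empty, so FOLLOW(P) ⊇ FOLLOW(T) = {$, d, x}. Thus FOLLOW(P) = {$, d, x}.
FOLLOW(S'): in S->S', the suffix after S' is empty, so FOLLOW(S') ⊇ FOLLOW(S) = {$, d, x}; in P->S' x S, S' is followed by x S with FIRST {x}; in T->S' P, S' is followed by P with FIRST {λ, d, x}; in T->S' P, the suffix after S' is nullable, so FOLLOW(S') ⊇ FOLLOW(T) = {$, d, x}. Thus FOLLOW(S') = {$, d, x}.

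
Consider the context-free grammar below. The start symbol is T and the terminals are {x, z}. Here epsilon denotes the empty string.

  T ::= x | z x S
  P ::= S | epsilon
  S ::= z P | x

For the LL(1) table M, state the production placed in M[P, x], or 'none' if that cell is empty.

FIRST(T): from T::=x we get {x}; from T::=z x S we get {z}. So FIRST(T) = {x, z}.
FIRST(S): from S::=z P we get {z}; from S::=x we get {x}. So FIRST(S) = {x, z}.
FIRST(P): from P::=S we get {x, z}; from P::=epsilon we get {epsilon}. So FIRST(P) = {epsilon, x, z}.
FOLLOW(T) includes $ since T is the start symbol.
FOLLOW(P): in S::=z P, the suffix after P is empty, so FOLLOW(P) ⊇ FOLLOW(S) = {$}. Thus FOLLOW(P) = {$}.
FOLLOW(S): in T::=z x S, the suffix after S is empty, so FOLLOW(S) ⊇ FOLLOW(T) = {$}; in P::=S, the suffix after S is empty, so FOLLOW(S) ⊇ FOLLOW(P) = {$}. Thus FOLLOW(S) = {$}.
For P ::= S: FIRST(S) = {x, z}, so it goes in M[P, t] for t ∈ {x, z}.
For P ::= epsilon: FIRST(epsilon) = {epsilon}, so it goes in M[P, t] for t ∈ {}; since epsilon ∈ FIRST, also for every t ∈ FOLLOW(P) = {$}.

P ::= S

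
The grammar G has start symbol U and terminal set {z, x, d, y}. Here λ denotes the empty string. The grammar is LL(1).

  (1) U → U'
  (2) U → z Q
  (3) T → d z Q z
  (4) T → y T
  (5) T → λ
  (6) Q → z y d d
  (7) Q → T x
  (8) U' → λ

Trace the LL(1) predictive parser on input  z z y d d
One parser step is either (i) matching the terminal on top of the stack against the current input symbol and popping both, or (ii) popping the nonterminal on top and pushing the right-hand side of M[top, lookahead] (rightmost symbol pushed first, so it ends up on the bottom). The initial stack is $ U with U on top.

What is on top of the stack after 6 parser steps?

d

step 1: stack=$ U  input=z z y d d $  — expand U → z Q
step 2: stack=$ Q z  input=z z y d d $  — match z
step 3: stack=$ Q  input=z y d d $  — expand Q → z y d d
step 4: stack=$ d d y z  input=z y d d $  — match z
step 5: stack=$ d d y  input=y d d $  — match y
step 6: stack=$ d d  input=d d $  — match d
Stack after step 6: $ d (top = d).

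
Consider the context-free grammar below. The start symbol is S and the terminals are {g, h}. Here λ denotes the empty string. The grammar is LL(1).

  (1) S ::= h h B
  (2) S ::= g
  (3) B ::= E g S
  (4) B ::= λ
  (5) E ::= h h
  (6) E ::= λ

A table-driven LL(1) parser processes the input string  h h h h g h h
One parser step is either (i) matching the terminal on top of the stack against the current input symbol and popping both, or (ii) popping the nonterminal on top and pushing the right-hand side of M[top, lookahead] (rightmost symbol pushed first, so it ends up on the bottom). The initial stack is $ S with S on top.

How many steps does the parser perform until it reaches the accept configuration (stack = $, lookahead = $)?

12

      Stack      Input            Action
   1  $ S        h h h h g h h $  expand S ::= h h B
   2  $ B h h    h h h h g h h $  match h
   3  $ B h      h h h g h h $    match h
   4  $ B        h h g h h $      expand B ::= E g S
   5  $ S g E    h h g h h $      expand E ::= h h
   6  $ S g h h  h h g h h $      match h
   7  $ S g h    h g h h $        match h
   8  $ S g      g h h $          match g
   9  $ S        h h $            expand S ::= h h B
  10  $ B h h    h h $            match h
  11  $ B h      h $              match h
  12  $ B        $                expand B ::= λ
Accept reached after 12 steps.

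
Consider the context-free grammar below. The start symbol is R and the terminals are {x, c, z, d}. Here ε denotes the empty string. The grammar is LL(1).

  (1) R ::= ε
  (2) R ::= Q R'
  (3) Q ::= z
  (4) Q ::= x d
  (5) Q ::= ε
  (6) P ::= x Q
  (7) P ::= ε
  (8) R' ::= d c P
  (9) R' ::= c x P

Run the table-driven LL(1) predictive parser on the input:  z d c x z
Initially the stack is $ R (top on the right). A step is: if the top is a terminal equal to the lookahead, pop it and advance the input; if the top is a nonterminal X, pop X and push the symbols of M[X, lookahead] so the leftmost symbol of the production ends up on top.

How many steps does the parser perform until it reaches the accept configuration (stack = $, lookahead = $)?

10

step 1: stack=$ R  input=z d c x z $  — expand R ::= Q R'
step 2: stack=$ R' Q  input=z d c x z $  — expand Q ::= z
step 3: stack=$ R' z  input=z d c x z $  — match z
step 4: stack=$ R'  input=d c x z $  — expand R' ::= d c P
step 5: stack=$ P c d  input=d c x z $  — match d
step 6: stack=$ P c  input=c x z $  — match c
step 7: stack=$ P  input=x z $  — expand P ::= x Q
step 8: stack=$ Q x  input=x z $  — match x
step 9: stack=$ Q  input=z $  — expand Q ::= z
step 10: stack=$ z  input=z $  — match z
Accept reached after 10 steps.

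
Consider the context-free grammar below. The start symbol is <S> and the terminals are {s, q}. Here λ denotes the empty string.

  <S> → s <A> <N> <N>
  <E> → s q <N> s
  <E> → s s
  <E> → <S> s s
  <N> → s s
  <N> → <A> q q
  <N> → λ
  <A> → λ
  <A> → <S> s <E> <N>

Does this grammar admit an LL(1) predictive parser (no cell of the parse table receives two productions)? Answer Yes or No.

No

FIRST(<S>) = {s}
FIRST(<E>) = {s}
FIRST(<N>) = {λ, q, s}
FIRST(<A>) = {λ, s}
FOLLOW(<S>) = {$, s}
FOLLOW(<E>) = {$, q, s}
FOLLOW(<N>) = {$, q, s}
FOLLOW(<A>) = {$, q, s}
Cell M[<A>, s] receives both <A> → λ and <A> → <S> s <E> <N> — the grammar is not LL(1).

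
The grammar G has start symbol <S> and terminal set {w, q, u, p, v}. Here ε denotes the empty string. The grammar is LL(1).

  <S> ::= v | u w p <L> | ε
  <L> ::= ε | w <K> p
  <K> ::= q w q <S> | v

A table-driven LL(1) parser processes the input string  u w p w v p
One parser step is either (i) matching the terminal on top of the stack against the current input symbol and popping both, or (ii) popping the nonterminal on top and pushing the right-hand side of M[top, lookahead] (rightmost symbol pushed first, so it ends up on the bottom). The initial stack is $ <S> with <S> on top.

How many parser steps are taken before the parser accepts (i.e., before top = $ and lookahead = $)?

9

step 1: stack=$ <S>  input=u w p w v p $  — expand <S> ::= u w p <L>
step 2: stack=$ <L> p w u  input=u w p w v p $  — match u
step 3: stack=$ <L> p w  input=w p w v p $  — match w
step 4: stack=$ <L> p  input=p w v p $  — match p
step 5: stack=$ <L>  input=w v p $  — expand <L> ::= w <K> p
step 6: stack=$ p <K> w  input=w v p $  — match w
step 7: stack=$ p <K>  input=v p $  — expand <K> ::= v
step 8: stack=$ p v  input=v p $  — match v
step 9: stack=$ p  input=p $  — match p
Accept reached after 9 steps.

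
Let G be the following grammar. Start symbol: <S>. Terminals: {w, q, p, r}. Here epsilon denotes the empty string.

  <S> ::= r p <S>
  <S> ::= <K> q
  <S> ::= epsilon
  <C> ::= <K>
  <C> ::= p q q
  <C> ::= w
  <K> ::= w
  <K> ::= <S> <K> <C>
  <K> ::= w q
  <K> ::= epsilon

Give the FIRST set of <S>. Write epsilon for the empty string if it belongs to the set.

FIRST(<S>): from <S>::=r p <S> we get {r}; from <S>::=<K> q we get {p, q, r, w}; from <S>::=epsilon we get {epsilon}. So FIRST(<S>) = {epsilon, p, q, r, w}.
FIRST(<C>): from <C>::=<K> we get {epsilon, p, q, r, w}; from <C>::=p q q we get {p}; from <C>::=w we get {w}. So FIRST(<C>) = {epsilon, p, q, r, w}.
FIRST(<K>): from <K>::=w we get {w}; from <K>::=<S> <K> <C> we get {epsilon, p, q, r, w}; from <K>::=w q we get {w}; from <K>::=epsilon we get {epsilon}. So FIRST(<K>) = {epsilon, p, q, r, w}.

{epsilon, p, q, r, w}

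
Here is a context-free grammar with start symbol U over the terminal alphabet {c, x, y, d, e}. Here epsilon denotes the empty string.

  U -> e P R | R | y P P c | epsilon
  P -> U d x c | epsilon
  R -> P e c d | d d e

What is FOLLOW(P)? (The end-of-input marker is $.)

{c, d, e, y}

FIRST(U): from U->e P R we get {e}; from U->R we get {d, e, y}; from U->y P P c we get {y}; from U->epsilon we get {epsilon}. So FIRST(U) = {epsilon, d, e, y}.
FIRST(P): from P->U d x c we get {d, e, y}; from P->epsilon we get {epsilon}. So FIRST(P) = {epsilon, d, e, y}.
FIRST(R): from R->P e c d we get {d, e, y}; from R->d d e we get {d}. So FIRST(R) = {d, e, y}.
FOLLOW(U) includes $ since U is the start symbol.
FOLLOW(U): in P->U d x c, U is followed by d x c with FIRST {d}. Thus FOLLOW(U) = {$, d}.
FOLLOW(P): in U->e P R, P is followed by R with FIRST {d, e, y}; in U->y P P c (occurrence 1), P is followed by P c with FIRST {c, d, e, y}; in U->y P P c (occurrence 2), P is followed by c with FIRST {c}; in R->P e c d, P is followed by e c d with FIRST {e}. Thus FOLLOW(P) = {c, d, e, y}.
FOLLOW(R): in U->e P R, the suffix after R is empty, so FOLLOW(R) ⊇ FOLLOW(U) = {$, d}; in U->R, the suffix after R is empty, so FOLLOW(R) ⊇ FOLLOW(U) = {$, d}. Thus FOLLOW(R) = {$, d}.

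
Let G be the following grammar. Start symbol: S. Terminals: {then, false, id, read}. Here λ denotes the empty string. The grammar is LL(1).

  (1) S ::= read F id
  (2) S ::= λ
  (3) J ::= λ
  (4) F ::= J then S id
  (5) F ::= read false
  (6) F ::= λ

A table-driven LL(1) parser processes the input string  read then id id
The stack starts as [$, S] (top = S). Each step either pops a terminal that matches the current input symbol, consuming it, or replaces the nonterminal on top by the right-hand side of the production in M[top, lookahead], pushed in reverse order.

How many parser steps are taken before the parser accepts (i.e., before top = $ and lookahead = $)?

8

     Stack             Input              Action
  1  $ S               read then id id $  expand S ::= read F id
  2  $ id F read       read then id id $  match read
  3  $ id F            then id id $       expand F ::= J then S id
  4  $ id id S then J  then id id $       expand J ::= λ
  5  $ id id S then    then id id $       match then
  6  $ id id S         id id $            expand S ::= λ
  7  $ id id           id id $            match id
  8  $ id              id $               match id
Accept reached after 8 steps.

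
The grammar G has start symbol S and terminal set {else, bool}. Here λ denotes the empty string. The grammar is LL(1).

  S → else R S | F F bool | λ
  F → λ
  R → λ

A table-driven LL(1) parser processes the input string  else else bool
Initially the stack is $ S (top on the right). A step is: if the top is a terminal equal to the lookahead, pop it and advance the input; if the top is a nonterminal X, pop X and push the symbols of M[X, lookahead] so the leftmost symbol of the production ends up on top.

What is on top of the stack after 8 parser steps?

F

     Stack       Input             Action
  1  $ S         else else bool $  expand S → else R S
  2  $ S R else  else else bool $  match else
  3  $ S R       else bool $       expand R → λ
  4  $ S         else bool $       expand S → else R S
  5  $ S R else  else bool $       match else
  6  $ S R       bool $            expand R → λ
  7  $ S         bool $            expand S → F F bool
  8  $ bool F F  bool $            expand F → λ
Stack after step 8: $ bool F (top = F).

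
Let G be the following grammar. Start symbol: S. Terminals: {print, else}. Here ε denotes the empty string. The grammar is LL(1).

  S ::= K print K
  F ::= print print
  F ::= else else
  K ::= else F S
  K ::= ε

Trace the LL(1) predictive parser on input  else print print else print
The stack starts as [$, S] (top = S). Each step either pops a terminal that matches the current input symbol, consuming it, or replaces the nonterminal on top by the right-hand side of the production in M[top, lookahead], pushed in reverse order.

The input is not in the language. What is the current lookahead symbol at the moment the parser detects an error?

$

      Stack                            Input                          Action
   1  $ S                              else print print else print $  expand S ::= K print K
   2  $ K print K                      else print print else print $  expand K ::= else F S
   3  $ K print S F else               else print print else print $  match else
   4  $ K print S F                    print print else print $       expand F ::= print print
   5  $ K print S print print          print print else print $       match print
   6  $ K print S print                print else print $             match print
   7  $ K print S                      else print $                   expand S ::= K print K
   8  $ K print K print K              else print $                   expand K ::= else F S
   9  $ K print K print S F else       else print $                   match else
  10  $ K print K print S F            print $                        expand F ::= print print
  11  $ K print K print S print print  print $                        match print
  12  $ K print K print S print        $                              error: top is terminal print but lookahead is $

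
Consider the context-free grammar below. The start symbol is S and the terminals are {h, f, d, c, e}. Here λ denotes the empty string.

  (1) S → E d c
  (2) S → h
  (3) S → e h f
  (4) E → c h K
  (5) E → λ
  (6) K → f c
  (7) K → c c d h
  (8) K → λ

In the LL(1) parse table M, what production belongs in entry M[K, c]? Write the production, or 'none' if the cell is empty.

FIRST(E): from E→c h K we get {c}; from E→λ we get {λ}. So FIRST(E) = {λ, c}.
FIRST(K): from K→f c we get {f}; from K→c c d h we get {c}; from K→λ we get {λ}. So FIRST(K) = {λ, c, f}.
FIRST(S): from S→E d c we get {c, d}; from S→h we get {h}; from S→e h f we get {e}. So FIRST(S) = {c, d, e, h}.
FOLLOW(S) includes $ since S is the start symbol.
FOLLOW(E): in S→E d c, E is followed by d c with FIRST {d}. Thus FOLLOW(E) = {d}.
FOLLOW(K): in E→c h K, the suffix after K is empty, so FOLLOW(K) ⊇ FOLLOW(E) = {d}. Thus FOLLOW(K) = {d}.
For K → f c: FIRST(f c) = {f}, so it goes in M[K, t] for t ∈ {f}.
For K → c c d h: FIRST(c c d h) = {c}, so it goes in M[K, t] for t ∈ {c}.
For K → λ: FIRST(λ) = {λ}, so it goes in M[K, t] for t ∈ {}; since λ ∈ FIRST, also for every t ∈ FOLLOW(K) = {d}.

K → c c d h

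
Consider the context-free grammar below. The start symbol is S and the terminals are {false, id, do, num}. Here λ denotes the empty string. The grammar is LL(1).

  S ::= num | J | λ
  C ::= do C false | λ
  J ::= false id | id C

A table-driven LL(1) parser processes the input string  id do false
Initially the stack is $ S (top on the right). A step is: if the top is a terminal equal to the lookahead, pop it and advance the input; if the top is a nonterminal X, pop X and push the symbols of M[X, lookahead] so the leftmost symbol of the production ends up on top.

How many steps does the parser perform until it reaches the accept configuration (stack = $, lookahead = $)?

     Stack         Input          Action
  1  $ S           id do false $  expand S ::= J
  2  $ J           id do false $  expand J ::= id C
  3  $ C id        id do false $  match id
  4  $ C           do false $     expand C ::= do C false
  5  $ false C do  do false $     match do
  6  $ false C     false $        expand C ::= λ
  7  $ false       false $        match false
Accept reached after 7 steps.

7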